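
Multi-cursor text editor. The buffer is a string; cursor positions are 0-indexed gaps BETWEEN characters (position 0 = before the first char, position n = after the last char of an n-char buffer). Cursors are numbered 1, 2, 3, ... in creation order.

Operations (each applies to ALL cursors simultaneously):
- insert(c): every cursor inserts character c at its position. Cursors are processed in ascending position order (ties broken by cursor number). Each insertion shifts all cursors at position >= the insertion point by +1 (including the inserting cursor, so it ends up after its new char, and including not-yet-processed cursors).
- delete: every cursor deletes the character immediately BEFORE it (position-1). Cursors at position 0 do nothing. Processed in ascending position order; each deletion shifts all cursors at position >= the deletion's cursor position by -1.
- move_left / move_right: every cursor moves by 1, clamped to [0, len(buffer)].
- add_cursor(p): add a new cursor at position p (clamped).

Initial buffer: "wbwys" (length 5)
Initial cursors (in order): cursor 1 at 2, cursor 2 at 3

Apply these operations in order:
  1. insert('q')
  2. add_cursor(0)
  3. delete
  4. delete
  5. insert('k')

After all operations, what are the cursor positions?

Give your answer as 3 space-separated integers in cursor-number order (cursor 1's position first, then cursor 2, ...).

After op 1 (insert('q')): buffer="wbqwqys" (len 7), cursors c1@3 c2@5, authorship ..1.2..
After op 2 (add_cursor(0)): buffer="wbqwqys" (len 7), cursors c3@0 c1@3 c2@5, authorship ..1.2..
After op 3 (delete): buffer="wbwys" (len 5), cursors c3@0 c1@2 c2@3, authorship .....
After op 4 (delete): buffer="wys" (len 3), cursors c3@0 c1@1 c2@1, authorship ...
After op 5 (insert('k')): buffer="kwkkys" (len 6), cursors c3@1 c1@4 c2@4, authorship 3.12..

Answer: 4 4 1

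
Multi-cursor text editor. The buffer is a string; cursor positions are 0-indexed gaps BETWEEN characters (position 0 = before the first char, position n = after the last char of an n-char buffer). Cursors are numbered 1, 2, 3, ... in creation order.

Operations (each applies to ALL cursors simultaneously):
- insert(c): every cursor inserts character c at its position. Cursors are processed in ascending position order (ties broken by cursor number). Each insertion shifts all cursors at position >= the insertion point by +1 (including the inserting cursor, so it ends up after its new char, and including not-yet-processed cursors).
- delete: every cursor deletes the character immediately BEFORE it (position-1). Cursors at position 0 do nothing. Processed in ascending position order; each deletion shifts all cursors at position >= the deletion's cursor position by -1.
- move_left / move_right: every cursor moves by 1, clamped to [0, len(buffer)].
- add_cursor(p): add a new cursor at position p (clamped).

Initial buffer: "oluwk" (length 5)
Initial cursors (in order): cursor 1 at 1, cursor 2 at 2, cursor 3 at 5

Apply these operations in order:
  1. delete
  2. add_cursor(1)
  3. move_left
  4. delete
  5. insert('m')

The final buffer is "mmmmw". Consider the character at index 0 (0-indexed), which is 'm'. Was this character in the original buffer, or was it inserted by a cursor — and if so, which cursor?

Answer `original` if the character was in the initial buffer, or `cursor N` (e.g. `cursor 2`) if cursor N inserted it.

Answer: cursor 1

Derivation:
After op 1 (delete): buffer="uw" (len 2), cursors c1@0 c2@0 c3@2, authorship ..
After op 2 (add_cursor(1)): buffer="uw" (len 2), cursors c1@0 c2@0 c4@1 c3@2, authorship ..
After op 3 (move_left): buffer="uw" (len 2), cursors c1@0 c2@0 c4@0 c3@1, authorship ..
After op 4 (delete): buffer="w" (len 1), cursors c1@0 c2@0 c3@0 c4@0, authorship .
After op 5 (insert('m')): buffer="mmmmw" (len 5), cursors c1@4 c2@4 c3@4 c4@4, authorship 1234.
Authorship (.=original, N=cursor N): 1 2 3 4 .
Index 0: author = 1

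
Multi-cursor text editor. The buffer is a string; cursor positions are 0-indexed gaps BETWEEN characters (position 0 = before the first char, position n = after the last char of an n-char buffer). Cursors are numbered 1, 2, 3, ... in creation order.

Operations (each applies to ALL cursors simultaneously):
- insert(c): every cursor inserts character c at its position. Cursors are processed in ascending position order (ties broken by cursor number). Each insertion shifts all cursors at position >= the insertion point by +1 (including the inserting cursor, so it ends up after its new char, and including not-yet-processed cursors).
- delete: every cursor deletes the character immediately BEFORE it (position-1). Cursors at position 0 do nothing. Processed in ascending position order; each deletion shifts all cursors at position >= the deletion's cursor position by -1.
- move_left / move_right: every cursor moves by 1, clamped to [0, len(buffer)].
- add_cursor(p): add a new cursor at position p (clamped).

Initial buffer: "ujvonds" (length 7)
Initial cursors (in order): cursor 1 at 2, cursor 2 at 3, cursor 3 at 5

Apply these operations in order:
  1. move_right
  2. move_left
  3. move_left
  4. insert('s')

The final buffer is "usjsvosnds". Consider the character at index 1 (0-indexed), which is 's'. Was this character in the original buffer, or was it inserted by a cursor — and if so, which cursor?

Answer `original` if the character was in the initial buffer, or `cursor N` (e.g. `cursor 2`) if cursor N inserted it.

After op 1 (move_right): buffer="ujvonds" (len 7), cursors c1@3 c2@4 c3@6, authorship .......
After op 2 (move_left): buffer="ujvonds" (len 7), cursors c1@2 c2@3 c3@5, authorship .......
After op 3 (move_left): buffer="ujvonds" (len 7), cursors c1@1 c2@2 c3@4, authorship .......
After op 4 (insert('s')): buffer="usjsvosnds" (len 10), cursors c1@2 c2@4 c3@7, authorship .1.2..3...
Authorship (.=original, N=cursor N): . 1 . 2 . . 3 . . .
Index 1: author = 1

Answer: cursor 1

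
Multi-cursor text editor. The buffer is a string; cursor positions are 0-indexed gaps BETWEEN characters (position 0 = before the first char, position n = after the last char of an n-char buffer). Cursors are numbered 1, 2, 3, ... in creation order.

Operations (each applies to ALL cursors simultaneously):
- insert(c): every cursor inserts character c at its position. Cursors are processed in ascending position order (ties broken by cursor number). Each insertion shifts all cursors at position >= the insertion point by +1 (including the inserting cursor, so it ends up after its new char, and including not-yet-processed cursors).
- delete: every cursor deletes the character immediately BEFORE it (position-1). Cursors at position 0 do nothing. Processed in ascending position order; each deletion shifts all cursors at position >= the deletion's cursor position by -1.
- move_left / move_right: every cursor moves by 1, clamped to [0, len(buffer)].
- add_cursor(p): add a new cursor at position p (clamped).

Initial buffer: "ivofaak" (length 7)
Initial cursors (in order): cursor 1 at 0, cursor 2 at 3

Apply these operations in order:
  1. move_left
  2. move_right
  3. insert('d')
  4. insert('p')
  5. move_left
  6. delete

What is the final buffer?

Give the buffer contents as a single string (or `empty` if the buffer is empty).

Answer: ipvopfaak

Derivation:
After op 1 (move_left): buffer="ivofaak" (len 7), cursors c1@0 c2@2, authorship .......
After op 2 (move_right): buffer="ivofaak" (len 7), cursors c1@1 c2@3, authorship .......
After op 3 (insert('d')): buffer="idvodfaak" (len 9), cursors c1@2 c2@5, authorship .1..2....
After op 4 (insert('p')): buffer="idpvodpfaak" (len 11), cursors c1@3 c2@7, authorship .11..22....
After op 5 (move_left): buffer="idpvodpfaak" (len 11), cursors c1@2 c2@6, authorship .11..22....
After op 6 (delete): buffer="ipvopfaak" (len 9), cursors c1@1 c2@4, authorship .1..2....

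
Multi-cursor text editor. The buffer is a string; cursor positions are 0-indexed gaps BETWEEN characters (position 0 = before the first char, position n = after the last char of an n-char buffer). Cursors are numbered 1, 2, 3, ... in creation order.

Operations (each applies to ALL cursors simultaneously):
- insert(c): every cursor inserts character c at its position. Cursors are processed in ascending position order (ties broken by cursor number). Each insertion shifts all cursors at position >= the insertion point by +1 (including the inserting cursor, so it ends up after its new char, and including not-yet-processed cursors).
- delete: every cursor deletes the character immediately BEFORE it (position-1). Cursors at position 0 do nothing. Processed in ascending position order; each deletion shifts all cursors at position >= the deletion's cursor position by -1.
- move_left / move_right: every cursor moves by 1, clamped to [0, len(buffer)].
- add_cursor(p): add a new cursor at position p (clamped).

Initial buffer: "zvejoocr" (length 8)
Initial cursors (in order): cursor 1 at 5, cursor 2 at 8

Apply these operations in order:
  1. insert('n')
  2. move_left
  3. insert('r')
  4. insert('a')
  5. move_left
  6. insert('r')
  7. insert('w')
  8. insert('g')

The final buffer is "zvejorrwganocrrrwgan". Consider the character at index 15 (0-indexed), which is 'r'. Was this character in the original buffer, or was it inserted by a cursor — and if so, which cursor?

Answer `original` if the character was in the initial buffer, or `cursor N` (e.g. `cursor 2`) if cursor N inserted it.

After op 1 (insert('n')): buffer="zvejonocrn" (len 10), cursors c1@6 c2@10, authorship .....1...2
After op 2 (move_left): buffer="zvejonocrn" (len 10), cursors c1@5 c2@9, authorship .....1...2
After op 3 (insert('r')): buffer="zvejornocrrn" (len 12), cursors c1@6 c2@11, authorship .....11...22
After op 4 (insert('a')): buffer="zvejoranocrran" (len 14), cursors c1@7 c2@13, authorship .....111...222
After op 5 (move_left): buffer="zvejoranocrran" (len 14), cursors c1@6 c2@12, authorship .....111...222
After op 6 (insert('r')): buffer="zvejorranocrrran" (len 16), cursors c1@7 c2@14, authorship .....1111...2222
After op 7 (insert('w')): buffer="zvejorrwanocrrrwan" (len 18), cursors c1@8 c2@16, authorship .....11111...22222
After op 8 (insert('g')): buffer="zvejorrwganocrrrwgan" (len 20), cursors c1@9 c2@18, authorship .....111111...222222
Authorship (.=original, N=cursor N): . . . . . 1 1 1 1 1 1 . . . 2 2 2 2 2 2
Index 15: author = 2

Answer: cursor 2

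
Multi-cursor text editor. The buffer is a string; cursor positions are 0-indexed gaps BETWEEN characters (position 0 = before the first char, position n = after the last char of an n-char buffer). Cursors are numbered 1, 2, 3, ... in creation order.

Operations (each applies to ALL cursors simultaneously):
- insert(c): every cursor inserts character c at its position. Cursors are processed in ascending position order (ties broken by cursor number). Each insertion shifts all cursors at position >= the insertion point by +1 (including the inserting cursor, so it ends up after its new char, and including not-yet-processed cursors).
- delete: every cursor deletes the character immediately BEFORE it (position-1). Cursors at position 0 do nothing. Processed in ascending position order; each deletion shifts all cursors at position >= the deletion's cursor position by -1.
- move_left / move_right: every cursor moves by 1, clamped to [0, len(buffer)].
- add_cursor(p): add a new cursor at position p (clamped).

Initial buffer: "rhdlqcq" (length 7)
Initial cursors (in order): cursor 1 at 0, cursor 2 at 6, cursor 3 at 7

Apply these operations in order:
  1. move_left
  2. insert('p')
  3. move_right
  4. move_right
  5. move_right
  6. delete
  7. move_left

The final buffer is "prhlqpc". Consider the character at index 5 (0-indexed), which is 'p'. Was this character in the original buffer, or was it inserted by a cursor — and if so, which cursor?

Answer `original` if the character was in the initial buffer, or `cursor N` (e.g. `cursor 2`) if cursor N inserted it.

Answer: cursor 2

Derivation:
After op 1 (move_left): buffer="rhdlqcq" (len 7), cursors c1@0 c2@5 c3@6, authorship .......
After op 2 (insert('p')): buffer="prhdlqpcpq" (len 10), cursors c1@1 c2@7 c3@9, authorship 1.....2.3.
After op 3 (move_right): buffer="prhdlqpcpq" (len 10), cursors c1@2 c2@8 c3@10, authorship 1.....2.3.
After op 4 (move_right): buffer="prhdlqpcpq" (len 10), cursors c1@3 c2@9 c3@10, authorship 1.....2.3.
After op 5 (move_right): buffer="prhdlqpcpq" (len 10), cursors c1@4 c2@10 c3@10, authorship 1.....2.3.
After op 6 (delete): buffer="prhlqpc" (len 7), cursors c1@3 c2@7 c3@7, authorship 1....2.
After op 7 (move_left): buffer="prhlqpc" (len 7), cursors c1@2 c2@6 c3@6, authorship 1....2.
Authorship (.=original, N=cursor N): 1 . . . . 2 .
Index 5: author = 2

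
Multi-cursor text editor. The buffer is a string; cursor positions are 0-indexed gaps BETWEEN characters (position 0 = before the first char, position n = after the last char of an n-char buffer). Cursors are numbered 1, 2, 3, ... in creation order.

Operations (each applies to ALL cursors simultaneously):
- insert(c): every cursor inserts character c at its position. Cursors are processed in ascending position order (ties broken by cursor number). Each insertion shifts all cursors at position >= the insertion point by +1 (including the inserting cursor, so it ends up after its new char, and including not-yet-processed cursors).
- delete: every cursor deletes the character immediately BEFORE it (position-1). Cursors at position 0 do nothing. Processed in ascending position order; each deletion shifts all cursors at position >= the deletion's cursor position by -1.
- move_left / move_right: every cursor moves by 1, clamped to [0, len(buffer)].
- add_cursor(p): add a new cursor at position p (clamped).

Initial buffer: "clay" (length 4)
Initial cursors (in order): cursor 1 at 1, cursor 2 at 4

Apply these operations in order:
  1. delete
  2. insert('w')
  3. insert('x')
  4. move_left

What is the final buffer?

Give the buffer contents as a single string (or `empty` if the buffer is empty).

Answer: wxlawx

Derivation:
After op 1 (delete): buffer="la" (len 2), cursors c1@0 c2@2, authorship ..
After op 2 (insert('w')): buffer="wlaw" (len 4), cursors c1@1 c2@4, authorship 1..2
After op 3 (insert('x')): buffer="wxlawx" (len 6), cursors c1@2 c2@6, authorship 11..22
After op 4 (move_left): buffer="wxlawx" (len 6), cursors c1@1 c2@5, authorship 11..22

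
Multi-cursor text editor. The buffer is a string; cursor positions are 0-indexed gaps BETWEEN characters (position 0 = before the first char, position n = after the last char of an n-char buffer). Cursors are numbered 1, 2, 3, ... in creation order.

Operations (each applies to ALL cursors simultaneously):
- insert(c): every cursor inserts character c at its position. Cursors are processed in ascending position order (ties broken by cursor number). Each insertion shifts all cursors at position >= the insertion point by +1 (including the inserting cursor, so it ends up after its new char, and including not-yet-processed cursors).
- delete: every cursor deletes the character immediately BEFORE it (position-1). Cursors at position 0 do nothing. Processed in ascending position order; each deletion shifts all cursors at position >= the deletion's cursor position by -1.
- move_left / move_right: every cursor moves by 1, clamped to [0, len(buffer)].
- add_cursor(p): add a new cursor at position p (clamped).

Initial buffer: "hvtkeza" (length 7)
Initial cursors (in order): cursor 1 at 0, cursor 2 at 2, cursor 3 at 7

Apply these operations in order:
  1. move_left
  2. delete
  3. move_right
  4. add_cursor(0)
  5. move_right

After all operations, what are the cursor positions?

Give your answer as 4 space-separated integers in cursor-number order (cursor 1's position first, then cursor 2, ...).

After op 1 (move_left): buffer="hvtkeza" (len 7), cursors c1@0 c2@1 c3@6, authorship .......
After op 2 (delete): buffer="vtkea" (len 5), cursors c1@0 c2@0 c3@4, authorship .....
After op 3 (move_right): buffer="vtkea" (len 5), cursors c1@1 c2@1 c3@5, authorship .....
After op 4 (add_cursor(0)): buffer="vtkea" (len 5), cursors c4@0 c1@1 c2@1 c3@5, authorship .....
After op 5 (move_right): buffer="vtkea" (len 5), cursors c4@1 c1@2 c2@2 c3@5, authorship .....

Answer: 2 2 5 1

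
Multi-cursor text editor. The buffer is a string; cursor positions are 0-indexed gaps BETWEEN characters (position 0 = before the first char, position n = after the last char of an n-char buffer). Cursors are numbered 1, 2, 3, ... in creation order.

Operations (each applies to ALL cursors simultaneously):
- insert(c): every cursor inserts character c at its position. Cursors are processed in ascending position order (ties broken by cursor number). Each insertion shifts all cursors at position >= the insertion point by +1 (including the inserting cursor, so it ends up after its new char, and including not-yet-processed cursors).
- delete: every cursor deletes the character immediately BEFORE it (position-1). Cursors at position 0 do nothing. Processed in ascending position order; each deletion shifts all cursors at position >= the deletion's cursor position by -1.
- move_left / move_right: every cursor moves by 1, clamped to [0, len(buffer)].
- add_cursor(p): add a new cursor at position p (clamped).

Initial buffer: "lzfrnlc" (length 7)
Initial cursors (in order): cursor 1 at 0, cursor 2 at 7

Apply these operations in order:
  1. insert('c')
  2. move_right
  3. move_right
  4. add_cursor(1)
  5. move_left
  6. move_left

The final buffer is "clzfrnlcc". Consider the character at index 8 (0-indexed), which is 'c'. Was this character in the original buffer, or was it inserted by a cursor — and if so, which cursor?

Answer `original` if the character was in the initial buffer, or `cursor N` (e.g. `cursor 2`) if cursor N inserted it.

After op 1 (insert('c')): buffer="clzfrnlcc" (len 9), cursors c1@1 c2@9, authorship 1.......2
After op 2 (move_right): buffer="clzfrnlcc" (len 9), cursors c1@2 c2@9, authorship 1.......2
After op 3 (move_right): buffer="clzfrnlcc" (len 9), cursors c1@3 c2@9, authorship 1.......2
After op 4 (add_cursor(1)): buffer="clzfrnlcc" (len 9), cursors c3@1 c1@3 c2@9, authorship 1.......2
After op 5 (move_left): buffer="clzfrnlcc" (len 9), cursors c3@0 c1@2 c2@8, authorship 1.......2
After op 6 (move_left): buffer="clzfrnlcc" (len 9), cursors c3@0 c1@1 c2@7, authorship 1.......2
Authorship (.=original, N=cursor N): 1 . . . . . . . 2
Index 8: author = 2

Answer: cursor 2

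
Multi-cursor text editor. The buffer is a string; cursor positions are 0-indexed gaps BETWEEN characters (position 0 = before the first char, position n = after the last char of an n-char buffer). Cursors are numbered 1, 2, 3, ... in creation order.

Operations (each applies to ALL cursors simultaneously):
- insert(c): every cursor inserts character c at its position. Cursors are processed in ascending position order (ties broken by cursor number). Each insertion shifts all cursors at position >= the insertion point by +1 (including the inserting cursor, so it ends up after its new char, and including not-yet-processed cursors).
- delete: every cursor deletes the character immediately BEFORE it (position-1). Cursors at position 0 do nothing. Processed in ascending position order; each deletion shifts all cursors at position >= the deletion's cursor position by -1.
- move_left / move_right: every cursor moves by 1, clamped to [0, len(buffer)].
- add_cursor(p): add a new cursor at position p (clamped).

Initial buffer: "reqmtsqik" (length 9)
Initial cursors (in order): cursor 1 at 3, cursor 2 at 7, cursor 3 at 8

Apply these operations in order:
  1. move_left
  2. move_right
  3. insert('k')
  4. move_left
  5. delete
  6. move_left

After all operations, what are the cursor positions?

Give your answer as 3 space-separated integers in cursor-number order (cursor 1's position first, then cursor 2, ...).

Answer: 1 5 6

Derivation:
After op 1 (move_left): buffer="reqmtsqik" (len 9), cursors c1@2 c2@6 c3@7, authorship .........
After op 2 (move_right): buffer="reqmtsqik" (len 9), cursors c1@3 c2@7 c3@8, authorship .........
After op 3 (insert('k')): buffer="reqkmtsqkikk" (len 12), cursors c1@4 c2@9 c3@11, authorship ...1....2.3.
After op 4 (move_left): buffer="reqkmtsqkikk" (len 12), cursors c1@3 c2@8 c3@10, authorship ...1....2.3.
After op 5 (delete): buffer="rekmtskkk" (len 9), cursors c1@2 c2@6 c3@7, authorship ..1...23.
After op 6 (move_left): buffer="rekmtskkk" (len 9), cursors c1@1 c2@5 c3@6, authorship ..1...23.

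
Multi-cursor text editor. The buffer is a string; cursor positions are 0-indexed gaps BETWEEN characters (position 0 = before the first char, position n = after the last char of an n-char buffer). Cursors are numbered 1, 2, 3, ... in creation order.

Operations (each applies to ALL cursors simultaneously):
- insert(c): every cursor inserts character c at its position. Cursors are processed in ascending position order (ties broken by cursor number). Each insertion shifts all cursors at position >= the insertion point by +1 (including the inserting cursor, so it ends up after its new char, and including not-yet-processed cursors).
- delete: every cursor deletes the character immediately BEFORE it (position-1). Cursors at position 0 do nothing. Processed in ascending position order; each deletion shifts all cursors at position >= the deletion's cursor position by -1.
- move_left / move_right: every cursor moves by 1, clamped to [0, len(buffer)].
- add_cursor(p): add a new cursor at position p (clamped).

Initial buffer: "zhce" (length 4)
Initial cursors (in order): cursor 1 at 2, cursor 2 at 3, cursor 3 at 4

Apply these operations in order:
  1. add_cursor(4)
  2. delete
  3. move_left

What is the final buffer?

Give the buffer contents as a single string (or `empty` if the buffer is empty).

Answer: empty

Derivation:
After op 1 (add_cursor(4)): buffer="zhce" (len 4), cursors c1@2 c2@3 c3@4 c4@4, authorship ....
After op 2 (delete): buffer="" (len 0), cursors c1@0 c2@0 c3@0 c4@0, authorship 
After op 3 (move_left): buffer="" (len 0), cursors c1@0 c2@0 c3@0 c4@0, authorship 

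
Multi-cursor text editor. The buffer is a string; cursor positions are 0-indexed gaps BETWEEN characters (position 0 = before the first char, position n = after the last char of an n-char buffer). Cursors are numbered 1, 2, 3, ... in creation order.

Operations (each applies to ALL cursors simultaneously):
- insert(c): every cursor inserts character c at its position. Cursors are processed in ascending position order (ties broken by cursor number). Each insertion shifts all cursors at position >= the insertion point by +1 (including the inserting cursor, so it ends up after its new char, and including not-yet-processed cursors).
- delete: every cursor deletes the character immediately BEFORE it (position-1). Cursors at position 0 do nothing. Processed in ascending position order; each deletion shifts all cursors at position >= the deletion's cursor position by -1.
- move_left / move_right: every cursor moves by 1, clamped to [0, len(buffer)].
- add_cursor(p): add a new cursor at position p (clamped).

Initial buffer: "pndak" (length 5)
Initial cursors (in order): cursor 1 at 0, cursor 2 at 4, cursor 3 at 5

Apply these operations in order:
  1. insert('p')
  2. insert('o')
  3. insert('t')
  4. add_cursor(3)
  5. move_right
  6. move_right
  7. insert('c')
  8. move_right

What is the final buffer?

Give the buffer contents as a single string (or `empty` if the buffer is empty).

After op 1 (insert('p')): buffer="ppndapkp" (len 8), cursors c1@1 c2@6 c3@8, authorship 1....2.3
After op 2 (insert('o')): buffer="popndapokpo" (len 11), cursors c1@2 c2@8 c3@11, authorship 11....22.33
After op 3 (insert('t')): buffer="potpndapotkpot" (len 14), cursors c1@3 c2@10 c3@14, authorship 111....222.333
After op 4 (add_cursor(3)): buffer="potpndapotkpot" (len 14), cursors c1@3 c4@3 c2@10 c3@14, authorship 111....222.333
After op 5 (move_right): buffer="potpndapotkpot" (len 14), cursors c1@4 c4@4 c2@11 c3@14, authorship 111....222.333
After op 6 (move_right): buffer="potpndapotkpot" (len 14), cursors c1@5 c4@5 c2@12 c3@14, authorship 111....222.333
After op 7 (insert('c')): buffer="potpnccdapotkpcotc" (len 18), cursors c1@7 c4@7 c2@15 c3@18, authorship 111..14..222.32333
After op 8 (move_right): buffer="potpnccdapotkpcotc" (len 18), cursors c1@8 c4@8 c2@16 c3@18, authorship 111..14..222.32333

Answer: potpnccdapotkpcotc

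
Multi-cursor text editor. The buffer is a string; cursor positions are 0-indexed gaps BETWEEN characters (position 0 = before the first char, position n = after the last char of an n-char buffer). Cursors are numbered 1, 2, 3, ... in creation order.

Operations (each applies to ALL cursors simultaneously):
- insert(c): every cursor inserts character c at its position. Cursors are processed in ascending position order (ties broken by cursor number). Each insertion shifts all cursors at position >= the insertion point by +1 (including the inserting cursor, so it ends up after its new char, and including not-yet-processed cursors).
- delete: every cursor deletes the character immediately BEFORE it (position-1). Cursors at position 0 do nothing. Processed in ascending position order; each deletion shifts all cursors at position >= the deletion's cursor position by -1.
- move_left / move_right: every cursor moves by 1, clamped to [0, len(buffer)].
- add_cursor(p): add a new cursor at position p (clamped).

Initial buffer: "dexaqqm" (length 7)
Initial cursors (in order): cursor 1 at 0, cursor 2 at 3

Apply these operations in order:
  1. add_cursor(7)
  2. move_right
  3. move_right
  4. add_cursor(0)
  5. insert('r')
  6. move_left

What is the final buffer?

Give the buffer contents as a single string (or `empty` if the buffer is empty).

After op 1 (add_cursor(7)): buffer="dexaqqm" (len 7), cursors c1@0 c2@3 c3@7, authorship .......
After op 2 (move_right): buffer="dexaqqm" (len 7), cursors c1@1 c2@4 c3@7, authorship .......
After op 3 (move_right): buffer="dexaqqm" (len 7), cursors c1@2 c2@5 c3@7, authorship .......
After op 4 (add_cursor(0)): buffer="dexaqqm" (len 7), cursors c4@0 c1@2 c2@5 c3@7, authorship .......
After op 5 (insert('r')): buffer="rderxaqrqmr" (len 11), cursors c4@1 c1@4 c2@8 c3@11, authorship 4..1...2..3
After op 6 (move_left): buffer="rderxaqrqmr" (len 11), cursors c4@0 c1@3 c2@7 c3@10, authorship 4..1...2..3

Answer: rderxaqrqmr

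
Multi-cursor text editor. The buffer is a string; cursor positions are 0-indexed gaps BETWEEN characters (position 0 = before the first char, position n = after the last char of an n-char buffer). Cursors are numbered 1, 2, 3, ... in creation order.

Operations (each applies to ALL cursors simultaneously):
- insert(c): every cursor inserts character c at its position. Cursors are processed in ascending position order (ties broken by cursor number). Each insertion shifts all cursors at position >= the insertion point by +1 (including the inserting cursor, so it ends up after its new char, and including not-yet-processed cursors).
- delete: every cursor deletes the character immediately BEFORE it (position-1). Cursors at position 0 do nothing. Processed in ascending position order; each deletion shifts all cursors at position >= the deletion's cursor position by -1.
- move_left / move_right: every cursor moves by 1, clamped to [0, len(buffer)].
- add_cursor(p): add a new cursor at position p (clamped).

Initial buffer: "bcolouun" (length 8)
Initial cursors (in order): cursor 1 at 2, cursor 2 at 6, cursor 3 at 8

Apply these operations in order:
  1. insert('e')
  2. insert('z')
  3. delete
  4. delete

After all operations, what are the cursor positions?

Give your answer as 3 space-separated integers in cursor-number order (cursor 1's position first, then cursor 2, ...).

After op 1 (insert('e')): buffer="bceoloueune" (len 11), cursors c1@3 c2@8 c3@11, authorship ..1....2..3
After op 2 (insert('z')): buffer="bcezolouezunez" (len 14), cursors c1@4 c2@10 c3@14, authorship ..11....22..33
After op 3 (delete): buffer="bceoloueune" (len 11), cursors c1@3 c2@8 c3@11, authorship ..1....2..3
After op 4 (delete): buffer="bcolouun" (len 8), cursors c1@2 c2@6 c3@8, authorship ........

Answer: 2 6 8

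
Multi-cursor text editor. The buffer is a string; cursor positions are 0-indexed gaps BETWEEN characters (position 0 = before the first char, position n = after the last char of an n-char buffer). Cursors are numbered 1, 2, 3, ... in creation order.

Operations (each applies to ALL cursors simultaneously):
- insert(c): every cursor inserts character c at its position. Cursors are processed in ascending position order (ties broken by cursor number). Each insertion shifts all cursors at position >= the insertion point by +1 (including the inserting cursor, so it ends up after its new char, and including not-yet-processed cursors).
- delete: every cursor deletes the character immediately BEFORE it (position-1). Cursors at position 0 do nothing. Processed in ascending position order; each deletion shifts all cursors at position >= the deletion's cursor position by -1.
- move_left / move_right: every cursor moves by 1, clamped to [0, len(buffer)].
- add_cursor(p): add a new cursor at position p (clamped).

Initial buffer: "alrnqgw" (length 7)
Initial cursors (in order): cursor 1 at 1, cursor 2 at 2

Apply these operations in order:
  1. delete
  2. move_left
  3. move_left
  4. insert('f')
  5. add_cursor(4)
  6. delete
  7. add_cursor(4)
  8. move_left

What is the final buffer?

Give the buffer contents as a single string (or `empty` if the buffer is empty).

After op 1 (delete): buffer="rnqgw" (len 5), cursors c1@0 c2@0, authorship .....
After op 2 (move_left): buffer="rnqgw" (len 5), cursors c1@0 c2@0, authorship .....
After op 3 (move_left): buffer="rnqgw" (len 5), cursors c1@0 c2@0, authorship .....
After op 4 (insert('f')): buffer="ffrnqgw" (len 7), cursors c1@2 c2@2, authorship 12.....
After op 5 (add_cursor(4)): buffer="ffrnqgw" (len 7), cursors c1@2 c2@2 c3@4, authorship 12.....
After op 6 (delete): buffer="rqgw" (len 4), cursors c1@0 c2@0 c3@1, authorship ....
After op 7 (add_cursor(4)): buffer="rqgw" (len 4), cursors c1@0 c2@0 c3@1 c4@4, authorship ....
After op 8 (move_left): buffer="rqgw" (len 4), cursors c1@0 c2@0 c3@0 c4@3, authorship ....

Answer: rqgw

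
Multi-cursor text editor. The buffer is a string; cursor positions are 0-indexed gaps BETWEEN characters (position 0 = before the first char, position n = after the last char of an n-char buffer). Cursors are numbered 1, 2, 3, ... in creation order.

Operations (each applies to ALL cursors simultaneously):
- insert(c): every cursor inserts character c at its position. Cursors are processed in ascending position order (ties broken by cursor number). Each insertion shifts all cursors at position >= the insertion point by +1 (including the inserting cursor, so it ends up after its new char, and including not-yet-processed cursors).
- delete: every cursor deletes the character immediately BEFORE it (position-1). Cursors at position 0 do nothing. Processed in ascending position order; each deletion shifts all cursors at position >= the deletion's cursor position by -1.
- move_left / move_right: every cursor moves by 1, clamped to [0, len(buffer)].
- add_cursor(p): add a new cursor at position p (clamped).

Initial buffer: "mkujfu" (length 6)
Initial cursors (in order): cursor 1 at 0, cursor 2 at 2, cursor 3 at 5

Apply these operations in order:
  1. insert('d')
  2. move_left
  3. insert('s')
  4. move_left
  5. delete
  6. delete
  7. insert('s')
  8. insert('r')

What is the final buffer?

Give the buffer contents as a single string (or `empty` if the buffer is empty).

After op 1 (insert('d')): buffer="dmkdujfdu" (len 9), cursors c1@1 c2@4 c3@8, authorship 1..2...3.
After op 2 (move_left): buffer="dmkdujfdu" (len 9), cursors c1@0 c2@3 c3@7, authorship 1..2...3.
After op 3 (insert('s')): buffer="sdmksdujfsdu" (len 12), cursors c1@1 c2@5 c3@10, authorship 11..22...33.
After op 4 (move_left): buffer="sdmksdujfsdu" (len 12), cursors c1@0 c2@4 c3@9, authorship 11..22...33.
After op 5 (delete): buffer="sdmsdujsdu" (len 10), cursors c1@0 c2@3 c3@7, authorship 11.22..33.
After op 6 (delete): buffer="sdsdusdu" (len 8), cursors c1@0 c2@2 c3@5, authorship 1122.33.
After op 7 (insert('s')): buffer="ssdssdussdu" (len 11), cursors c1@1 c2@4 c3@8, authorship 111222.333.
After op 8 (insert('r')): buffer="srsdsrsdusrsdu" (len 14), cursors c1@2 c2@6 c3@11, authorship 11112222.3333.

Answer: srsdsrsdusrsdu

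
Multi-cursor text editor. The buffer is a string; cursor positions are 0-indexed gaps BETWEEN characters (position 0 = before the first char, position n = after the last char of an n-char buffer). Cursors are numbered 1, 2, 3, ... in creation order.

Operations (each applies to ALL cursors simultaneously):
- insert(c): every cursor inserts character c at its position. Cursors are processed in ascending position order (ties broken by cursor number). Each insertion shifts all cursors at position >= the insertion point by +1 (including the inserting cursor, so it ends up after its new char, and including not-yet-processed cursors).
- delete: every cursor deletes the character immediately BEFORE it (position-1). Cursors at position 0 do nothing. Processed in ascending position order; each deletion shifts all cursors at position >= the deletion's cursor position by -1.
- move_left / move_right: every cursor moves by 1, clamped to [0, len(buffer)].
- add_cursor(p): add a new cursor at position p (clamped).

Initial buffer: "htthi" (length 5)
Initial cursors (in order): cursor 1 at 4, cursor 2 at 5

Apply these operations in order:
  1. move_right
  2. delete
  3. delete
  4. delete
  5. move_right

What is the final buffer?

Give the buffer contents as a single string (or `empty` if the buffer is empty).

Answer: empty

Derivation:
After op 1 (move_right): buffer="htthi" (len 5), cursors c1@5 c2@5, authorship .....
After op 2 (delete): buffer="htt" (len 3), cursors c1@3 c2@3, authorship ...
After op 3 (delete): buffer="h" (len 1), cursors c1@1 c2@1, authorship .
After op 4 (delete): buffer="" (len 0), cursors c1@0 c2@0, authorship 
After op 5 (move_right): buffer="" (len 0), cursors c1@0 c2@0, authorship 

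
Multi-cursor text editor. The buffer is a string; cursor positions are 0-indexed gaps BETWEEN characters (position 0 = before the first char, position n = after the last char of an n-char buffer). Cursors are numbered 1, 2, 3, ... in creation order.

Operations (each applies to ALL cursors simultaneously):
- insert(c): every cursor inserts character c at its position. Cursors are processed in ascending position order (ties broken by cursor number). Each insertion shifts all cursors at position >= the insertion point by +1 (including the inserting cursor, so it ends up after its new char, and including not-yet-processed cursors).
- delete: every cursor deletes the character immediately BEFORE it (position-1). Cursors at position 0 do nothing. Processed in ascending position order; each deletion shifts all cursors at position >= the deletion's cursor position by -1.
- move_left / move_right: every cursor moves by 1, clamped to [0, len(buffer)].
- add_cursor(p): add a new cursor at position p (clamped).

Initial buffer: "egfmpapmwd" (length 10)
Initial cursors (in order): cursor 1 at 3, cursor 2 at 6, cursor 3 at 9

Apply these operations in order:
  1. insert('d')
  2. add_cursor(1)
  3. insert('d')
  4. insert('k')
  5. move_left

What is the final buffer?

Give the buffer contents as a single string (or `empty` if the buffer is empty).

Answer: edkgfddkmpaddkpmwddkd

Derivation:
After op 1 (insert('d')): buffer="egfdmpadpmwdd" (len 13), cursors c1@4 c2@8 c3@12, authorship ...1...2...3.
After op 2 (add_cursor(1)): buffer="egfdmpadpmwdd" (len 13), cursors c4@1 c1@4 c2@8 c3@12, authorship ...1...2...3.
After op 3 (insert('d')): buffer="edgfddmpaddpmwddd" (len 17), cursors c4@2 c1@6 c2@11 c3@16, authorship .4..11...22...33.
After op 4 (insert('k')): buffer="edkgfddkmpaddkpmwddkd" (len 21), cursors c4@3 c1@8 c2@14 c3@20, authorship .44..111...222...333.
After op 5 (move_left): buffer="edkgfddkmpaddkpmwddkd" (len 21), cursors c4@2 c1@7 c2@13 c3@19, authorship .44..111...222...333.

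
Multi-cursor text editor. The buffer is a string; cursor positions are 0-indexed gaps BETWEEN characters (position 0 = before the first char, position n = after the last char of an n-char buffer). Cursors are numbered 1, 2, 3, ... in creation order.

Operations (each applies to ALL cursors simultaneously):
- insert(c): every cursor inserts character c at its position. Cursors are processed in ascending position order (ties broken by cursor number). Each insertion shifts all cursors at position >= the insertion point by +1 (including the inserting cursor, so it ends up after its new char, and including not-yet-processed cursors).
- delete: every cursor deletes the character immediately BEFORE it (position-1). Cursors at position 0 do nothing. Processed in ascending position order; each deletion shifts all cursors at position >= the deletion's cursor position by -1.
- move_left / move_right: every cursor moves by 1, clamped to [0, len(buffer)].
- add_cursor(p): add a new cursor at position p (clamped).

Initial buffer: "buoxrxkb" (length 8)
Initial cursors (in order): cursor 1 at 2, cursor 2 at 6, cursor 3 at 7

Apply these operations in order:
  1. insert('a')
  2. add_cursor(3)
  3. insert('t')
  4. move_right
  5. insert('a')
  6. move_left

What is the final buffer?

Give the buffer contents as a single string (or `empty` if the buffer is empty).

After op 1 (insert('a')): buffer="buaoxrxakab" (len 11), cursors c1@3 c2@8 c3@10, authorship ..1....2.3.
After op 2 (add_cursor(3)): buffer="buaoxrxakab" (len 11), cursors c1@3 c4@3 c2@8 c3@10, authorship ..1....2.3.
After op 3 (insert('t')): buffer="buattoxrxatkatb" (len 15), cursors c1@5 c4@5 c2@11 c3@14, authorship ..114....22.33.
After op 4 (move_right): buffer="buattoxrxatkatb" (len 15), cursors c1@6 c4@6 c2@12 c3@15, authorship ..114....22.33.
After op 5 (insert('a')): buffer="buattoaaxrxatkaatba" (len 19), cursors c1@8 c4@8 c2@15 c3@19, authorship ..114.14...22.233.3
After op 6 (move_left): buffer="buattoaaxrxatkaatba" (len 19), cursors c1@7 c4@7 c2@14 c3@18, authorship ..114.14...22.233.3

Answer: buattoaaxrxatkaatba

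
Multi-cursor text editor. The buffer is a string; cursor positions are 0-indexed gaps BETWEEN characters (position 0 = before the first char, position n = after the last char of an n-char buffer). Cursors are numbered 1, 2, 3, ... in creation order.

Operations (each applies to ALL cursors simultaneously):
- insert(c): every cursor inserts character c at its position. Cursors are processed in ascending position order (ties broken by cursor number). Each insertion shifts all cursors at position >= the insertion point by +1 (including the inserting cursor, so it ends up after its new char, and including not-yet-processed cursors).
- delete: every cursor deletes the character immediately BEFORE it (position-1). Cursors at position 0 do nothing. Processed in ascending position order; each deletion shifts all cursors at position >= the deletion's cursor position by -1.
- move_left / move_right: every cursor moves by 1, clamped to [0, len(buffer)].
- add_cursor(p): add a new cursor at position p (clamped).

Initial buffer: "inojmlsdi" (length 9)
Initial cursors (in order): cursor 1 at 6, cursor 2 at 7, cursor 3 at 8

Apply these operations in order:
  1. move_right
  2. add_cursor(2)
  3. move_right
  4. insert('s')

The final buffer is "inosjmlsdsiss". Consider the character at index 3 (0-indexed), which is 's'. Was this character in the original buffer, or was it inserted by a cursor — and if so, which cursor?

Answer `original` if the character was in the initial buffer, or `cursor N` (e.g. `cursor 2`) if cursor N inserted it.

After op 1 (move_right): buffer="inojmlsdi" (len 9), cursors c1@7 c2@8 c3@9, authorship .........
After op 2 (add_cursor(2)): buffer="inojmlsdi" (len 9), cursors c4@2 c1@7 c2@8 c3@9, authorship .........
After op 3 (move_right): buffer="inojmlsdi" (len 9), cursors c4@3 c1@8 c2@9 c3@9, authorship .........
After op 4 (insert('s')): buffer="inosjmlsdsiss" (len 13), cursors c4@4 c1@10 c2@13 c3@13, authorship ...4.....1.23
Authorship (.=original, N=cursor N): . . . 4 . . . . . 1 . 2 3
Index 3: author = 4

Answer: cursor 4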